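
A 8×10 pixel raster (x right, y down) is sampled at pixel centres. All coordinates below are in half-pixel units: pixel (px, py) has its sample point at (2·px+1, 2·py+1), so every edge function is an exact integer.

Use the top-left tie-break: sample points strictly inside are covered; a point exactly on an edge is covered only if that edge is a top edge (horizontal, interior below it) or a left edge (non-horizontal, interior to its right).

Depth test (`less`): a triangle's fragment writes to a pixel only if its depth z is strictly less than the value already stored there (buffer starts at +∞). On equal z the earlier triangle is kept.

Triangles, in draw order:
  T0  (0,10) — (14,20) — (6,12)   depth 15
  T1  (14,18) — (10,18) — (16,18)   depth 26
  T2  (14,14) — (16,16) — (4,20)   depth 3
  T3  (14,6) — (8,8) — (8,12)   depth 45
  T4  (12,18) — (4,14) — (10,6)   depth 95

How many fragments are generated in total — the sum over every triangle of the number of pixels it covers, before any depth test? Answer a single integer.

T0:
  2·area = 32  (B↔C swapped to make it positive)
  edge (0, 10)→(6, 12): d=(6,2) right/bottom  bias=-1
  edge (6, 12)→(14, 20): d=(8,8) right/bottom  bias=-1
  edge (14, 20)→(0, 10): d=(-14,-10) top-left  bias=+0
    (0,3)@(1, 7): e=[-20,0,52] → .  [on edge]
    (1,4)@(3, 9): e=[-12,0,44] → .  [on edge]
    (1,5)@(3, 11): e=[0,16,16] → .  [on edge]
    (2,5)@(5, 11): e=[-4,0,36] → .  [on edge]
    (2,6)@(5, 13): e=[8,16,8] → X
    (3,6)@(7, 13): e=[4,0,28] → .  [on edge]
    (4,6)@(9, 13): e=[0,-16,48] → .  [on edge]
    (2,7)@(5, 15): e=[20,32,-20] → .
    (3,7)@(7, 15): e=[16,16,0] → X  [on edge]
    (4,7)@(9, 15): e=[12,0,20] → .  [on edge]
    (7,7)@(15, 15): e=[0,-48,80] → .  [on edge]
    (3,8)@(7, 17): e=[28,32,-28] → .
    (5,8)@(11, 17): e=[20,0,12] → .  [on edge]
    (6,9)@(13, 19): e=[28,0,4] → .  [on edge]
  covered (2 px):
    . . . . . . . .
    . . . . . . . .
    . . . . . . . .
    . . . . . . . .
    . . . . . . . .
    . . . . . . . .
    . . X . . . . .
    . . . X . . . .
    . . . . . . . .
    . . . . . . . .
T1:
  degenerate (2·area = 0) — covers nothing
T2:
  2·area = 32
  edge (14, 14)→(16, 16): d=(2,2) right/bottom  bias=-1
  edge (16, 16)→(4, 20): d=(-12,4) right/bottom  bias=-1
  edge (4, 20)→(14, 14): d=(10,-6) top-left  bias=+0
    (0,0)@(1, 1): e=[0,240,-208] → .  [on edge]
    (1,1)@(3, 3): e=[0,208,-176] → .  [on edge]
    (2,2)@(5, 5): e=[0,176,-144] → .  [on edge]
    (3,3)@(7, 7): e=[0,144,-112] → .  [on edge]
    (4,4)@(9, 9): e=[0,112,-80] → .  [on edge]
    (5,5)@(11, 11): e=[0,80,-48] → .  [on edge]
    (6,6)@(13, 13): e=[0,48,-16] → .  [on edge]
    (6,7)@(13, 15): e=[4,24,4] → X
    (7,7)@(15, 15): e=[0,16,16] → .  [on edge]
    (4,8)@(9, 17): e=[16,16,0] → X  [on edge]
    (5,8)@(11, 17): e=[12,8,12] → X
    (6,8)@(13, 17): e=[8,0,24] → .  [on edge]
    (3,9)@(7, 19): e=[24,0,8] → .  [on edge]
  covered (3 px):
    . . . . . . . .
    . . . . . . . .
    . . . . . . . .
    . . . . . . . .
    . . . . . . . .
    . . . . . . . .
    . . . . . . . .
    . . . . . . X .
    . . . . X X . .
    . . . . . . . .
T3:
  2·area = 24  (B↔C swapped to make it positive)
  edge (14, 6)→(8, 12): d=(-6,6) right/bottom  bias=-1
  edge (8, 12)→(8, 8): d=(0,-4) top-left  bias=+0
  edge (8, 8)→(14, 6): d=(6,-2) top-left  bias=+0
    (7,2)@(15, 5): e=[0,28,-4] → .  [on edge]
    (5,3)@(11, 7): e=[12,12,0] → X  [on edge]
    (6,3)@(13, 7): e=[0,20,4] → .  [on edge]
    (2,4)@(5, 9): e=[36,-12,0] → .  [on edge]
    (4,4)@(9, 9): e=[12,4,8] → X
    (5,4)@(11, 9): e=[0,12,12] → .  [on edge]
    (4,5)@(9, 11): e=[0,4,20] → .  [on edge]
    (3,6)@(7, 13): e=[0,-4,28] → .  [on edge]
    (2,7)@(5, 15): e=[0,-12,36] → .  [on edge]
    (1,8)@(3, 17): e=[0,-20,44] → .  [on edge]
    (0,9)@(1, 19): e=[0,-28,52] → .  [on edge]
  covered (2 px):
    . . . . . . . .
    . . . . . . . .
    . . . . . . . .
    . . . . . X . .
    . . . . X . . .
    . . . . . . . .
    . . . . . . . .
    . . . . . . . .
    . . . . . . . .
    . . . . . . . .
T4:
  2·area = 88
  edge (12, 18)→(4, 14): d=(-8,-4) top-left  bias=+0
  edge (4, 14)→(10, 6): d=(6,-8) top-left  bias=+0
  edge (10, 6)→(12, 18): d=(2,12) right/bottom  bias=-1
    (4,4)@(9, 9): e=[60,10,18] → X
    (5,4)@(11, 9): e=[68,26,-6] → .
    (3,5)@(7, 11): e=[36,6,46] → X
    (5,5)@(11, 11): e=[52,38,-2] → .
    (2,6)@(5, 13): e=[12,2,74] → X
    (5,6)@(11, 13): e=[36,50,2] → X
    (6,6)@(13, 13): e=[44,66,-22] → .
    (2,7)@(5, 15): e=[-4,14,78] → .
    (3,7)@(7, 15): e=[4,30,54] → X
    (6,7)@(13, 15): e=[28,78,-18] → .
    (3,8)@(7, 17): e=[-12,42,58] → .
    (4,8)@(9, 17): e=[-4,58,34] → .
  covered (11 px):
    . . . . . . . .
    . . . . . . . .
    . . . . . . . .
    . . . . . . . .
    . . . . X . . .
    . . . X X . . .
    . . X X X X . .
    . . . X X X . .
    . . . . . X . .
    . . . . . . . .

Final: 18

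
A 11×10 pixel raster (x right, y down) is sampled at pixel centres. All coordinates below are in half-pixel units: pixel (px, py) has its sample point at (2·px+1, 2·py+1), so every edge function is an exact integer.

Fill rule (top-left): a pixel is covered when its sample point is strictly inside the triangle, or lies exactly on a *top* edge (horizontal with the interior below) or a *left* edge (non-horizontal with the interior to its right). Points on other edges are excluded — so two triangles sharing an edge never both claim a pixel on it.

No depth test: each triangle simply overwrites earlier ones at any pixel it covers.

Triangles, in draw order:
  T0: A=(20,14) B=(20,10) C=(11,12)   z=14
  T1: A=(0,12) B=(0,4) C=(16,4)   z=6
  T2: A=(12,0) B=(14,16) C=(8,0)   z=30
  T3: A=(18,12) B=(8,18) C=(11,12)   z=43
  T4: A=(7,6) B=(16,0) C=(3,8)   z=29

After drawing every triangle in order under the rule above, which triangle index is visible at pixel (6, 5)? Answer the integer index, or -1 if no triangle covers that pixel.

T0:
  2·area = 36  (B↔C swapped to make it positive)
  edge (20, 14)→(11, 12): d=(-9,-2) top-left  bias=+0
  edge (11, 12)→(20, 10): d=(9,-2) top-left  bias=+0
  edge (20, 10)→(20, 14): d=(0,4) right/bottom  bias=-1
    (8,5)@(17, 11): e=[21,3,12] → X
    (9,5)@(19, 11): e=[25,7,4] → X
    (10,5)@(21, 11): e=[29,11,-4] → .
    (8,6)@(17, 13): e=[3,21,12] → X
    (10,6)@(21, 13): e=[11,29,-4] → .
    (8,7)@(17, 15): e=[-15,39,12] → .
    (9,7)@(19, 15): e=[-11,43,4] → .
  covered (4 px):
    . . . . . . . . . . .
    . . . . . . . . . . .
    . . . . . . . . . . .
    . . . . . . . . . . .
    . . . . . . . . . . .
    . . . . . . . . X X .
    . . . . . . . . X X .
    . . . . . . . . . . .
    . . . . . . . . . . .
    . . . . . . . . . . .
T1:
  2·area = 128
  edge (0, 12)→(0, 4): d=(0,-8) top-left  bias=+0
  edge (0, 4)→(16, 4): d=(16,0) top-left  bias=+0
  edge (16, 4)→(0, 12): d=(-16,8) right/bottom  bias=-1
    (0,2)@(1, 5): e=[8,16,104] → X
    (1,2)@(3, 5): e=[24,16,88] → X
    (2,2)@(5, 5): e=[40,16,72] → X
    (3,2)@(7, 5): e=[56,16,56] → X
    (4,2)@(9, 5): e=[72,16,40] → X
    (5,2)@(11, 5): e=[88,16,24] → X
    (6,2)@(13, 5): e=[104,16,8] → X
    (7,2)@(15, 5): e=[120,16,-8] → .
    (0,3)@(1, 7): e=[8,48,72] → X
    (5,3)@(11, 7): e=[88,48,-8] → .
    (6,3)@(13, 7): e=[104,48,-24] → .
    (0,4)@(1, 9): e=[8,80,40] → X
  covered (16 px):
    . . . . . . . . . . .
    . . . . . . . . . . .
    X X X X X X X . . . .
    X X X X X . . . . . .
    X X X . . . . . . . .
    X . . . . . . . . . .
    . . . . . . . . . . .
    . . . . . . . . . . .
    . . . . . . . . . . .
    . . . . . . . . . . .
T2:
  2·area = 64
  edge (12, 0)→(14, 16): d=(2,16) right/bottom  bias=-1
  edge (14, 16)→(8, 0): d=(-6,-16) top-left  bias=+0
  edge (8, 0)→(12, 0): d=(4,0) top-left  bias=+0
    (4,0)@(9, 1): e=[50,10,4] → X
    (5,0)@(11, 1): e=[18,42,4] → X
    (6,0)@(13, 1): e=[-14,74,4] → .
    (4,1)@(9, 3): e=[54,-2,12] → .
    (5,1)@(11, 3): e=[22,30,12] → X
    (6,1)@(13, 3): e=[-10,62,12] → .
    (5,2)@(11, 5): e=[26,18,20] → X
    (6,2)@(13, 5): e=[-6,50,20] → .
    (5,3)@(11, 7): e=[30,6,28] → X
    (6,3)@(13, 7): e=[-2,38,28] → .
    (5,4)@(11, 9): e=[34,-6,36] → .
    (6,4)@(13, 9): e=[2,26,36] → X
  covered (8 px):
    . . . . X X . . . . .
    . . . . . X . . . . .
    . . . . . X . . . . .
    . . . . . X . . . . .
    . . . . . . X . . . .
    . . . . . . X . . . .
    . . . . . . X . . . .
    . . . . . . . . . . .
    . . . . . . . . . . .
    . . . . . . . . . . .
T3:
  2·area = 42
  edge (18, 12)→(8, 18): d=(-10,6) right/bottom  bias=-1
  edge (8, 18)→(11, 12): d=(3,-6) top-left  bias=+0
  edge (11, 12)→(18, 12): d=(7,0) top-left  bias=+0
    (5,6)@(11, 13): e=[32,3,7] → X
    (6,6)@(13, 13): e=[20,15,7] → X
    (7,6)@(15, 13): e=[8,27,7] → X
    (8,6)@(17, 13): e=[-4,39,7] → .
    (5,7)@(11, 15): e=[12,9,21] → X
    (6,7)@(13, 15): e=[0,21,21] → .  [on edge]
    (7,7)@(15, 15): e=[-12,33,21] → .
    (4,8)@(9, 17): e=[4,3,35] → X
    (5,8)@(11, 17): e=[-8,15,35] → .
    (4,9)@(9, 19): e=[-16,9,49] → .
  covered (5 px):
    . . . . . . . . . . .
    . . . . . . . . . . .
    . . . . . . . . . . .
    . . . . . . . . . . .
    . . . . . . . . . . .
    . . . . . . . . . . .
    . . . . . X X X . . .
    . . . . . X . . . . .
    . . . . X . . . . . .
    . . . . . . . . . . .
T4:
  2·area = 6  (B↔C swapped to make it positive)
  edge (7, 6)→(3, 8): d=(-4,2) right/bottom  bias=-1
  edge (3, 8)→(16, 0): d=(13,-8) top-left  bias=+0
  edge (16, 0)→(7, 6): d=(-9,6) right/bottom  bias=-1
    (8,0)@(17, 1): e=[0,21,-15] → .  [on edge]
    (6,1)@(13, 3): e=[0,15,-9] → .  [on edge]
    (4,2)@(9, 5): e=[0,9,-3] → .  [on edge]
    (2,3)@(5, 7): e=[0,3,3] → .  [on edge]
    (0,4)@(1, 9): e=[0,-3,9] → .  [on edge]
  covered (0 px):
    . . . . . . . . . . .
    . . . . . . . . . . .
    . . . . . . . . . . .
    . . . . . . . . . . .
    . . . . . . . . . . .
    . . . . . . . . . . .
    . . . . . . . . . . .
    . . . . . . . . . . .
    . . . . . . . . . . .
    . . . . . . . . . . .

Z-buffer (winner per pixel, '.' = empty):
  . . . . 2 2 . . . . .
  . . . . . 2 . . . . .
  1 1 1 1 1 2 1 . . . .
  1 1 1 1 1 2 . . . . .
  1 1 1 . . . 2 . . . .
  1 . . . . . 2 . 0 0 .
  . . . . . 3 3 3 0 0 .
  . . . . . 3 . . . . .
  . . . . 3 . . . . . .
  . . . . . . . . . . .

Final: 2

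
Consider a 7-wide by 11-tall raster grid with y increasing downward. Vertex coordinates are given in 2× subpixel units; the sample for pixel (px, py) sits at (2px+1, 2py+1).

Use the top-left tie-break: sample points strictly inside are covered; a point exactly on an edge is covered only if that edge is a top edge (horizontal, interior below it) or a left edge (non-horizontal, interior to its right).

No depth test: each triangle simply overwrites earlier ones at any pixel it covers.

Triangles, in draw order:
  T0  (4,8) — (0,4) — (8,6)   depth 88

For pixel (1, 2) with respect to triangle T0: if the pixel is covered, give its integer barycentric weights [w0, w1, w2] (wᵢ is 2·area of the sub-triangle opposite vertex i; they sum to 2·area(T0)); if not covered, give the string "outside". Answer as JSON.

T0:
  2·area = 24
  edge (4, 8)→(0, 4): d=(-4,-4) top-left  bias=+0
  edge (0, 4)→(8, 6): d=(8,2) right/bottom  bias=-1
  edge (8, 6)→(4, 8): d=(-4,2) right/bottom  bias=-1
    (0,2)@(1, 5): e=[0,6,18] → █  [on edge]
    (1,2)@(3, 5): e=[8,2,14] → █
    (2,2)@(5, 5): e=[16,-2,10] → ·
    (0,3)@(1, 7): e=[-8,22,10] → ·
    (1,3)@(3, 7): e=[0,18,6] → █  [on edge]
    (2,3)@(5, 7): e=[8,14,2] → █
    (3,3)@(7, 7): e=[16,10,-2] → ·
    (1,4)@(3, 9): e=[-8,34,-2] → ·
    (2,4)@(5, 9): e=[0,30,-6] → ·  [on edge]
    (3,5)@(7, 11): e=[0,42,-18] → ·  [on edge]
    (4,6)@(9, 13): e=[0,54,-30] → ·  [on edge]
    (5,7)@(11, 15): e=[0,66,-42] → ·  [on edge]
    (6,8)@(13, 17): e=[0,78,-54] → ·  [on edge]
  covered (4 px):
    · · · · · · ·
    · · · · · · ·
    █ █ · · · · ·
    · █ █ · · · ·
    · · · · · · ·
    · · · · · · ·
    · · · · · · ·
    · · · · · · ·
    · · · · · · ·
    · · · · · · ·
    · · · · · · ·

Final: [2,14,8]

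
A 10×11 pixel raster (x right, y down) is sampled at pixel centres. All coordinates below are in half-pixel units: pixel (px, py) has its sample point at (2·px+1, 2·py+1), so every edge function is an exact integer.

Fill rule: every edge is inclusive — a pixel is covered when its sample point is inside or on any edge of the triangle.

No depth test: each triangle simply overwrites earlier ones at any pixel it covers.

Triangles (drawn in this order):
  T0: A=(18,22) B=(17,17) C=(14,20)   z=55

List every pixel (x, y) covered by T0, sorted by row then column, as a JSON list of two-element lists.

T0:
  2·area = 18  (B↔C swapped to make it positive)
  edge (18, 22)→(14, 20): d=(-4,-2) inclusive
  edge (14, 20)→(17, 17): d=(3,-3) inclusive
  edge (17, 17)→(18, 22): d=(1,5) inclusive
    (7,3)@(15, 7): e=[54,-36,0] → ·  [on edge]
    (9,7)@(19, 15): e=[30,0,-12] → ·  [on edge]
    (8,8)@(17, 17): e=[18,0,0] → #  [on edge]
    (9,8)@(19, 17): e=[22,6,-10] → ·
    (7,9)@(15, 19): e=[6,0,12] → #  [on edge]
    (9,9)@(19, 19): e=[14,12,-8] → ·
    (6,10)@(13, 21): e=[-6,0,24] → ·  [on edge]
    (7,10)@(15, 21): e=[-2,6,14] → ·
    (8,10)@(17, 21): e=[2,12,4] → #
    (9,10)@(19, 21): e=[6,18,-6] → ·
  covered (4 px):
    · · · · · · · · · ·
    · · · · · · · · · ·
    · · · · · · · · · ·
    · · · · · · · · · ·
    · · · · · · · · · ·
    · · · · · · · · · ·
    · · · · · · · · · ·
    · · · · · · · · · ·
    · · · · · · · · # ·
    · · · · · · · # # ·
    · · · · · · · · # ·

Answer: [[8,8],[7,9],[8,9],[8,10]]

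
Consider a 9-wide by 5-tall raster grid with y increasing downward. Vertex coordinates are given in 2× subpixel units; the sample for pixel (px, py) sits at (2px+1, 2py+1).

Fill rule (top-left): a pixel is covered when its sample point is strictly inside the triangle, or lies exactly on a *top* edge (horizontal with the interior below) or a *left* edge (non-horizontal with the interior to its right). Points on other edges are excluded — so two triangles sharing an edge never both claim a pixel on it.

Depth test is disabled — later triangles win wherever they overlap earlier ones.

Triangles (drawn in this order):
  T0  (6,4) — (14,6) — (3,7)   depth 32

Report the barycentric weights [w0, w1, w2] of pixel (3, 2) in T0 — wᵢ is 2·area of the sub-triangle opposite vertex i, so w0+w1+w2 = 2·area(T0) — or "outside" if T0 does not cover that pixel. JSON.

T0:
  2·area = 30
  edge (6, 4)→(14, 6): d=(8,2) right/bottom  bias=-1
  edge (14, 6)→(3, 7): d=(-11,1) right/bottom  bias=-1
  edge (3, 7)→(6, 4): d=(3,-3) top-left  bias=+0
    (4,0)@(9, 1): e=[-30,60,0] → ·  [on edge]
    (3,1)@(7, 3): e=[-10,40,0] → ·  [on edge]
    (2,2)@(5, 5): e=[10,20,0] → #  [on edge]
    (3,2)@(7, 5): e=[6,18,6] → #
    (4,2)@(9, 5): e=[2,16,12] → #
    (5,2)@(11, 5): e=[-2,14,18] → ·
    (1,3)@(3, 7): e=[30,0,0] → ·  [on edge]
    (2,3)@(5, 7): e=[26,-2,6] → ·
    (3,3)@(7, 7): e=[22,-4,12] → ·
    (4,3)@(9, 7): e=[18,-6,18] → ·
    (0,4)@(1, 9): e=[50,-20,0] → ·  [on edge]
  covered (3 px):
    · · · · · · · · ·
    · · · · · · · · ·
    · · # # # · · · ·
    · · · · · · · · ·
    · · · · · · · · ·

Answer: [18,6,6]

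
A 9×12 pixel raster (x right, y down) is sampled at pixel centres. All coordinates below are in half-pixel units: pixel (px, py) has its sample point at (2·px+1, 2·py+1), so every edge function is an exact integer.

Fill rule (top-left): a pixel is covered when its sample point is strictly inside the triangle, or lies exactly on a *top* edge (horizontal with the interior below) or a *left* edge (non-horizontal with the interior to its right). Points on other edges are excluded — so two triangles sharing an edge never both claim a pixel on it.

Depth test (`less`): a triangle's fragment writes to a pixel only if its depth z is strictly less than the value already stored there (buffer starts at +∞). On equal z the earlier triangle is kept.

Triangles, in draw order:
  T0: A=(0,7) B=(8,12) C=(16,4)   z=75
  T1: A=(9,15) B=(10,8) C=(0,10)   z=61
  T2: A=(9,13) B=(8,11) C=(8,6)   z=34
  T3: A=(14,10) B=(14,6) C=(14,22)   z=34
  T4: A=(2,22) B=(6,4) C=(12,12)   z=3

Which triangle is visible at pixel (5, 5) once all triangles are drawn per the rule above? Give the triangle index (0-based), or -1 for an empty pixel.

T0:
  2·area = 104  (B↔C swapped to make it positive)
  edge (0, 7)→(16, 4): d=(16,-3) top-left  bias=+0
  edge (16, 4)→(8, 12): d=(-8,8) right/bottom  bias=-1
  edge (8, 12)→(0, 7): d=(-8,-5) top-left  bias=+0
    (8,1)@(17, 3): e=[-13,0,117] → ·  [on edge]
    (5,2)@(11, 5): e=[1,32,71] → #
    (6,2)@(13, 5): e=[7,16,81] → #
    (7,2)@(15, 5): e=[13,0,91] → ·  [on edge]
    (0,3)@(1, 7): e=[3,96,5] → #
    (1,3)@(3, 7): e=[9,80,15] → #
    (2,3)@(5, 7): e=[15,64,25] → #
    (3,3)@(7, 7): e=[21,48,35] → #
    (4,3)@(9, 7): e=[27,32,45] → #
    (6,3)@(13, 7): e=[39,0,65] → ·  [on edge]
    (0,4)@(1, 9): e=[35,80,-11] → ·
    (1,4)@(3, 9): e=[41,64,-1] → ·
    (5,4)@(11, 9): e=[65,0,39] → ·  [on edge]
    (4,5)@(9, 11): e=[91,0,13] → ·  [on edge]
    (3,6)@(7, 13): e=[117,0,-13] → ·  [on edge]
    (2,7)@(5, 15): e=[143,0,-39] → ·  [on edge]
    (1,8)@(3, 17): e=[169,0,-65] → ·  [on edge]
    (0,9)@(1, 19): e=[195,0,-91] → ·  [on edge]
  covered (12 px):
    · · · · · · · · ·
    · · · · · · · · ·
    · · · · · # # · ·
    # # # # # # · · ·
    · · # # # · · · ·
    · · · # · · · · ·
    · · · · · · · · ·
    · · · · · · · · ·
    · · · · · · · · ·
    · · · · · · · · ·
    · · · · · · · · ·
    · · · · · · · · ·
T1:
  2·area = 68  (B↔C swapped to make it positive)
  edge (9, 15)→(0, 10): d=(-9,-5) top-left  bias=+0
  edge (0, 10)→(10, 8): d=(10,-2) top-left  bias=+0
  edge (10, 8)→(9, 15): d=(-1,7) right/bottom  bias=-1
    (5,0)@(11, 1): e=[136,-68,0] → ·  [on edge]
    (7,3)@(15, 7): e=[102,0,-34] → ·  [on edge]
    (2,4)@(5, 9): e=[34,0,34] → #  [on edge]
    (3,4)@(7, 9): e=[44,4,20] → #
    (4,4)@(9, 9): e=[54,8,6] → #
    (5,4)@(11, 9): e=[64,12,-8] → ·
    (1,5)@(3, 11): e=[6,16,46] → #
    (5,5)@(11, 11): e=[46,32,-10] → ·
    (1,6)@(3, 13): e=[-12,36,44] → ·
    (2,6)@(5, 13): e=[-2,40,30] → ·
    (3,6)@(7, 13): e=[8,44,16] → #
    (5,6)@(11, 13): e=[28,52,-12] → ·
    (4,7)@(9, 15): e=[0,68,0] → ·  [on edge]
  covered (9 px):
    · · · · · · · · ·
    · · · · · · · · ·
    · · · · · · · · ·
    · · · · · · · · ·
    · · # # # · · · ·
    · # # # # · · · ·
    · · · # # · · · ·
    · · · · · · · · ·
    · · · · · · · · ·
    · · · · · · · · ·
    · · · · · · · · ·
    · · · · · · · · ·
T2:
  2·area = 5
  edge (9, 13)→(8, 11): d=(-1,-2) top-left  bias=+0
  edge (8, 11)→(8, 6): d=(0,-5) top-left  bias=+0
  edge (8, 6)→(9, 13): d=(1,7) right/bottom  bias=-1
    (1,0)@(3, 1): e=[0,-25,30] → ·  [on edge]
    (2,2)@(5, 5): e=[0,-15,20] → ·  [on edge]
    (3,4)@(7, 9): e=[0,-5,10] → ·  [on edge]
    (4,6)@(9, 13): e=[0,5,0] → ·  [on edge]
    (5,8)@(11, 17): e=[0,15,-10] → ·  [on edge]
    (6,10)@(13, 21): e=[0,25,-20] → ·  [on edge]
  covered (0 px):
    · · · · · · · · ·
    · · · · · · · · ·
    · · · · · · · · ·
    · · · · · · · · ·
    · · · · · · · · ·
    · · · · · · · · ·
    · · · · · · · · ·
    · · · · · · · · ·
    · · · · · · · · ·
    · · · · · · · · ·
    · · · · · · · · ·
    · · · · · · · · ·
T3:
  degenerate (2·area = 0) — covers nothing
T4:
  2·area = 140
  edge (2, 22)→(6, 4): d=(4,-18) top-left  bias=+0
  edge (6, 4)→(12, 12): d=(6,8) right/bottom  bias=-1
  edge (12, 12)→(2, 22): d=(-10,10) right/bottom  bias=-1
    (3,3)@(7, 7): e=[30,10,100] → #
    (4,3)@(9, 7): e=[66,-6,80] → ·
    (8,3)@(17, 7): e=[210,-70,0] → ·  [on edge]
    (2,4)@(5, 9): e=[2,38,100] → #
    (4,4)@(9, 9): e=[74,6,60] → #
    (5,4)@(11, 9): e=[110,-10,40] → ·
    (7,4)@(15, 9): e=[182,-42,0] → ·  [on edge]
    (2,5)@(5, 11): e=[10,50,80] → #
    (5,5)@(11, 11): e=[118,2,20] → #
    (6,5)@(13, 11): e=[154,-14,0] → ·  [on edge]
    (2,6)@(5, 13): e=[18,62,60] → #
    (5,6)@(11, 13): e=[126,14,0] → ·  [on edge]
    (4,7)@(9, 15): e=[98,42,0] → ·  [on edge]
    (3,8)@(7, 17): e=[70,70,0] → ·  [on edge]
    (2,9)@(5, 19): e=[42,98,0] → ·  [on edge]
    (1,10)@(3, 21): e=[14,126,0] → ·  [on edge]
    (0,11)@(1, 23): e=[-14,154,0] → ·  [on edge]
  covered (15 px):
    · · · · · · · · ·
    · · · · · · · · ·
    · · · · · · · · ·
    · · · # · · · · ·
    · · # # # · · · ·
    · · # # # # · · ·
    · · # # # · · · ·
    · · # # · · · · ·
    · · # · · · · · ·
    · # · · · · · · ·
    · · · · · · · · ·
    · · · · · · · · ·

Z-buffer (winner per pixel, '.' = empty):
  . . . . . . . . .
  . . . . . . . . .
  . . . . . 0 0 . .
  0 0 0 4 0 0 . . .
  . . 4 4 4 . . . .
  . 1 4 4 4 4 . . .
  . . 4 4 4 . . . .
  . . 4 4 . . . . .
  . . 4 . . . . . .
  . 4 . . . . . . .
  . . . . . . . . .
  . . . . . . . . .

Answer: 4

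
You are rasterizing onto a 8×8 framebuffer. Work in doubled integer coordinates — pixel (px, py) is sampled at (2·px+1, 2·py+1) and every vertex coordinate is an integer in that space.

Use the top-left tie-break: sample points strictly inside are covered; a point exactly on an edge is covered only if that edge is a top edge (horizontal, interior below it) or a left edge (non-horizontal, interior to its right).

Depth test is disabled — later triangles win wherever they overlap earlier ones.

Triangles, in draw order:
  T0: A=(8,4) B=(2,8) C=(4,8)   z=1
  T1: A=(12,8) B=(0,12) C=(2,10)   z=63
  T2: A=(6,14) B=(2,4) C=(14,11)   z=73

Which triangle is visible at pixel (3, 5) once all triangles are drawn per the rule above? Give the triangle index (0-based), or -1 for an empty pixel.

T0:
  2·area = 8  (B↔C swapped to make it positive)
  edge (8, 4)→(4, 8): d=(-4,4) right/bottom  bias=-1
  edge (4, 8)→(2, 8): d=(-2,0) right/bottom  bias=-1
  edge (2, 8)→(8, 4): d=(6,-4) top-left  bias=+0
    (5,0)@(11, 1): e=[0,14,-6] → .  [on edge]
    (4,1)@(9, 3): e=[0,10,-2] → .  [on edge]
    (3,2)@(7, 5): e=[0,6,2] → .  [on edge]
    (2,3)@(5, 7): e=[0,2,6] → .  [on edge]
    (1,4)@(3, 9): e=[0,-2,10] → .  [on edge]
    (0,5)@(1, 11): e=[0,-6,14] → .  [on edge]
  covered (0 px):
    . . . . . . . .
    . . . . . . . .
    . . . . . . . .
    . . . . . . . .
    . . . . . . . .
    . . . . . . . .
    . . . . . . . .
    . . . . . . . .
T1:
  2·area = 16
  edge (12, 8)→(0, 12): d=(-12,4) right/bottom  bias=-1
  edge (0, 12)→(2, 10): d=(2,-2) top-left  bias=+0
  edge (2, 10)→(12, 8): d=(10,-2) top-left  bias=+0
    (5,0)@(11, 1): e=[88,0,-72] → .  [on edge]
    (4,1)@(9, 3): e=[72,0,-56] → .  [on edge]
    (3,2)@(7, 5): e=[56,0,-40] → .  [on edge]
    (2,3)@(5, 7): e=[40,0,-24] → .  [on edge]
    (7,3)@(15, 7): e=[0,20,-4] → .  [on edge]
    (1,4)@(3, 9): e=[24,0,-8] → .  [on edge]
    (3,4)@(7, 9): e=[8,8,0] → X  [on edge]
    (4,4)@(9, 9): e=[0,12,4] → .  [on edge]
    (0,5)@(1, 11): e=[8,0,8] → X  [on edge]
    (1,5)@(3, 11): e=[0,4,12] → .  [on edge]
    (3,5)@(7, 11): e=[-16,12,20] → .
    (0,6)@(1, 13): e=[-16,4,28] → .
  covered (2 px):
    . . . . . . . .
    . . . . . . . .
    . . . . . . . .
    . . . . . . . .
    . . . X . . . .
    X . . . . . . .
    . . . . . . . .
    . . . . . . . .
T2:
  2·area = 92
  edge (6, 14)→(2, 4): d=(-4,-10) top-left  bias=+0
  edge (2, 4)→(14, 11): d=(12,7) right/bottom  bias=-1
  edge (14, 11)→(6, 14): d=(-8,3) right/bottom  bias=-1
    (1,2)@(3, 5): e=[6,5,81] → X
    (2,2)@(5, 5): e=[26,-9,75] → .
    (1,3)@(3, 7): e=[-2,29,65] → .
    (2,3)@(5, 7): e=[18,15,59] → X
    (3,3)@(7, 7): e=[38,1,53] → X
    (4,3)@(9, 7): e=[58,-13,47] → .
    (2,4)@(5, 9): e=[10,39,43] → X
    (4,4)@(9, 9): e=[50,11,31] → X
    (5,4)@(11, 9): e=[70,-3,25] → .
    (2,5)@(5, 11): e=[2,63,27] → X
    (5,5)@(11, 11): e=[62,21,9] → X
    (6,5)@(13, 11): e=[82,7,3] → X
  covered (12 px):
    . . . . . . . .
    . . . . . . . .
    . X . . . . . .
    . . X X . . . .
    . . X X X . . .
    . . X X X X X .
    . . . X . . . .
    . . . . . . . .

Z-buffer (winner per pixel, '.' = empty):
  . . . . . . . .
  . . . . . . . .
  . 2 . . . . . .
  . . 2 2 . . . .
  . . 2 2 2 . . .
  1 . 2 2 2 2 2 .
  . . . 2 . . . .
  . . . . . . . .

Answer: 2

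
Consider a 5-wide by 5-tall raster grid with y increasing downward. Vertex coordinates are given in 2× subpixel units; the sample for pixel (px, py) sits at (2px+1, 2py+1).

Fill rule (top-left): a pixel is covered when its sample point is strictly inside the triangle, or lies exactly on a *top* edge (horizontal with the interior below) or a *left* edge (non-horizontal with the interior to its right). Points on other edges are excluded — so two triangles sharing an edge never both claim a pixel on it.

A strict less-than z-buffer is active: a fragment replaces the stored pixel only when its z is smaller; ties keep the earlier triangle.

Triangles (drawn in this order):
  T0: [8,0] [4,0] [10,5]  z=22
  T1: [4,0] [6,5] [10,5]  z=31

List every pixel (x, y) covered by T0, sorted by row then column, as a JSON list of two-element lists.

T0:
  2·area = 20  (B↔C swapped to make it positive)
  edge (8, 0)→(10, 5): d=(2,5) right/bottom  bias=-1
  edge (10, 5)→(4, 0): d=(-6,-5) top-left  bias=+0
  edge (4, 0)→(8, 0): d=(4,0) top-left  bias=+0
    (3,0)@(7, 1): e=[7,9,4] → █
    (4,0)@(9, 1): e=[-3,19,4] → ·
    (3,1)@(7, 3): e=[11,-3,12] → ·
    (4,1)@(9, 3): e=[1,7,12] → █
    (4,2)@(9, 5): e=[5,-5,20] → ·
  covered (2 px):
    · · · █ ·
    · · · · █
    · · · · ·
    · · · · ·
    · · · · ·
T1:
  2·area = 20  (B↔C swapped to make it positive)
  edge (4, 0)→(10, 5): d=(6,5) right/bottom  bias=-1
  edge (10, 5)→(6, 5): d=(-4,0) right/bottom  bias=-1
  edge (6, 5)→(4, 0): d=(-2,-5) top-left  bias=+0
    (2,0)@(5, 1): e=[1,16,3] → █
    (3,0)@(7, 1): e=[-9,16,13] → ·
    (2,1)@(5, 3): e=[13,8,-1] → ·
    (3,1)@(7, 3): e=[3,8,9] → █
    (4,1)@(9, 3): e=[-7,8,19] → ·
    (0,2)@(1, 5): e=[45,0,-25] → ·  [on edge]
    (1,2)@(3, 5): e=[35,0,-15] → ·  [on edge]
    (2,2)@(5, 5): e=[25,0,-5] → ·  [on edge]
    (3,2)@(7, 5): e=[15,0,5] → ·  [on edge]
    (4,2)@(9, 5): e=[5,0,15] → ·  [on edge]
  covered (2 px):
    · · █ · ·
    · · · █ ·
    · · · · ·
    · · · · ·
    · · · · ·

Result: [[3,0],[4,1]]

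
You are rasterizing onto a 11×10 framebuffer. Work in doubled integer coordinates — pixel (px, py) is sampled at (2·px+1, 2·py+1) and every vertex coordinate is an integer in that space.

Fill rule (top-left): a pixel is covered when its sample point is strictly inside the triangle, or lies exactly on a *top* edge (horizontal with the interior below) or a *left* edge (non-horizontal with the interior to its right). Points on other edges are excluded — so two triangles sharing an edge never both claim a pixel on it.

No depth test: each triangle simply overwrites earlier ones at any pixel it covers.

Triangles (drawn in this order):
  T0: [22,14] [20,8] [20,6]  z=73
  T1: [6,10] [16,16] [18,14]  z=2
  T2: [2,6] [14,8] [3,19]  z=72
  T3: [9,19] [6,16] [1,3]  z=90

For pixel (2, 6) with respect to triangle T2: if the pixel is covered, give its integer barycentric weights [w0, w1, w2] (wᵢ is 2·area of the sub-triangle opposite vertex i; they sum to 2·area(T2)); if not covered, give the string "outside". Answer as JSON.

T0:
  2·area = 4
  edge (22, 14)→(20, 8): d=(-2,-6) top-left  bias=+0
  edge (20, 8)→(20, 6): d=(0,-2) top-left  bias=+0
  edge (20, 6)→(22, 14): d=(2,8) right/bottom  bias=-1
    (9,2)@(19, 5): e=[0,-2,6] → .  [on edge]
    (10,5)@(21, 11): e=[0,2,2] → X  [on edge]
    (10,6)@(21, 13): e=[-4,2,6] → .
  covered (1 px):
    . . . . . . . . . . .
    . . . . . . . . . . .
    . . . . . . . . . . .
    . . . . . . . . . . .
    . . . . . . . . . . .
    . . . . . . . . . . X
    . . . . . . . . . . .
    . . . . . . . . . . .
    . . . . . . . . . . .
    . . . . . . . . . . .
T1:
  2·area = 32  (B↔C swapped to make it positive)
  edge (6, 10)→(18, 14): d=(12,4) right/bottom  bias=-1
  edge (18, 14)→(16, 16): d=(-2,2) right/bottom  bias=-1
  edge (16, 16)→(6, 10): d=(-10,-6) top-left  bias=+0
    (0,3)@(1, 7): e=[-16,48,0] → .  [on edge]
    (1,4)@(3, 9): e=[0,40,-8] → .  [on edge]
    (4,5)@(9, 11): e=[0,24,8] → .  [on edge]
    (10,5)@(21, 11): e=[-48,0,80] → .  [on edge]
    (5,6)@(11, 13): e=[16,16,0] → X  [on edge]
    (6,6)@(13, 13): e=[8,12,12] → X
    (7,6)@(15, 13): e=[0,8,24] → .  [on edge]
    (9,6)@(19, 13): e=[-16,0,48] → .  [on edge]
    (5,7)@(11, 15): e=[40,12,-20] → .
    (6,7)@(13, 15): e=[32,8,-8] → .
    (7,7)@(15, 15): e=[24,4,4] → X
    (8,7)@(17, 15): e=[16,0,16] → .  [on edge]
    (10,7)@(21, 15): e=[0,-8,40] → .  [on edge]
    (7,8)@(15, 17): e=[48,0,-16] → .  [on edge]
    (6,9)@(13, 19): e=[80,0,-48] → .  [on edge]
    (10,9)@(21, 19): e=[48,-16,0] → .  [on edge]
  covered (3 px):
    . . . . . . . . . . .
    . . . . . . . . . . .
    . . . . . . . . . . .
    . . . . . . . . . . .
    . . . . . . . . . . .
    . . . . . . . . . . .
    . . . . . X X . . . .
    . . . . . . . X . . .
    . . . . . . . . . . .
    . . . . . . . . . . .
T2:
  2·area = 154
  edge (2, 6)→(14, 8): d=(12,2) right/bottom  bias=-1
  edge (14, 8)→(3, 19): d=(-11,11) right/bottom  bias=-1
  edge (3, 19)→(2, 6): d=(-1,-13) top-left  bias=+0
    (10,0)@(21, 1): e=[-98,0,252] → .  [on edge]
    (9,1)@(19, 3): e=[-70,0,224] → .  [on edge]
    (8,2)@(17, 5): e=[-42,0,196] → .  [on edge]
    (1,3)@(3, 7): e=[10,132,12] → X
    (2,3)@(5, 7): e=[6,110,38] → X
    (3,3)@(7, 7): e=[2,88,64] → X
    (4,3)@(9, 7): e=[-2,66,90] → .
    (7,3)@(15, 7): e=[-14,0,168] → .  [on edge]
    (1,4)@(3, 9): e=[34,110,10] → X
    (4,4)@(9, 9): e=[22,44,88] → X
    (5,4)@(11, 9): e=[18,22,114] → X
    (6,4)@(13, 9): e=[14,0,140] → .  [on edge]
    (5,5)@(11, 11): e=[42,0,112] → .  [on edge]
    (4,6)@(9, 13): e=[70,0,84] → .  [on edge]
    (3,7)@(7, 15): e=[98,0,56] → .  [on edge]
    (2,8)@(5, 17): e=[126,0,28] → .  [on edge]
    (1,9)@(3, 19): e=[154,0,0] → .  [on edge]
  covered (18 px):
    . . . . . . . . . . .
    . . . . . . . . . . .
    . . . . . . . . . . .
    . X X X . . . . . . .
    . X X X X X . . . . .
    . X X X X . . . . . .
    . X X X . . . . . . .
    . X X . . . . . . . .
    . X . . . . . . . . .
    . . . . . . . . . . .
T3:
  2·area = 24
  edge (9, 19)→(6, 16): d=(-3,-3) top-left  bias=+0
  edge (6, 16)→(1, 3): d=(-5,-13) top-left  bias=+0
  edge (1, 3)→(9, 19): d=(8,16) right/bottom  bias=-1
    (0,1)@(1, 3): e=[24,0,0] → .  [on edge]
    (1,3)@(3, 7): e=[18,6,0] → .  [on edge]
    (0,5)@(1, 11): e=[0,-40,64] → .  [on edge]
    (2,5)@(5, 11): e=[12,12,0] → .  [on edge]
    (1,6)@(3, 13): e=[0,-24,48] → .  [on edge]
    (2,6)@(5, 13): e=[6,2,16] → X
    (3,6)@(7, 13): e=[12,28,-16] → .
    (2,7)@(5, 15): e=[0,-8,32] → .  [on edge]
    (3,7)@(7, 15): e=[6,18,0] → .  [on edge]
    (3,8)@(7, 17): e=[0,8,16] → X  [on edge]
    (4,8)@(9, 17): e=[6,34,-16] → .
    (3,9)@(7, 19): e=[-6,-2,32] → .
    (4,9)@(9, 19): e=[0,24,0] → .  [on edge]
  covered (2 px):
    . . . . . . . . . . .
    . . . . . . . . . . .
    . . . . . . . . . . .
    . . . . . . . . . . .
    . . . . . . . . . . .
    . . . . . . . . . . .
    . . X . . . . . . . .
    . . . . . . . . . . .
    . . . X . . . . . . .
    . . . . . . . . . . .

Final: [44,32,78]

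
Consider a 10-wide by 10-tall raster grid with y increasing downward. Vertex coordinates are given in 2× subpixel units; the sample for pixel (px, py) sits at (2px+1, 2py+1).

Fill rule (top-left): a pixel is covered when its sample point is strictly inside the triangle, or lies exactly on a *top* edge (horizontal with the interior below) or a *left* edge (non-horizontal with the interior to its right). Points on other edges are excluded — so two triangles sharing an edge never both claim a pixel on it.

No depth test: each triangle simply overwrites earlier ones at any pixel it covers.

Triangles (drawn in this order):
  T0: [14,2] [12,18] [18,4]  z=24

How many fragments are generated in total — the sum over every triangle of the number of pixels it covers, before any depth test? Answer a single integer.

T0:
  2·area = 68  (B↔C swapped to make it positive)
  edge (14, 2)→(18, 4): d=(4,2) right/bottom  bias=-1
  edge (18, 4)→(12, 18): d=(-6,14) right/bottom  bias=-1
  edge (12, 18)→(14, 2): d=(2,-16) top-left  bias=+0
    (7,1)@(15, 3): e=[2,48,18] → X
    (8,1)@(17, 3): e=[-2,20,50] → .
    (7,2)@(15, 5): e=[10,36,22] → X
    (8,2)@(17, 5): e=[6,8,54] → X
    (9,2)@(19, 5): e=[2,-20,86] → .
    (7,3)@(15, 7): e=[18,24,26] → X
    (8,3)@(17, 7): e=[14,-4,58] → .
    (7,4)@(15, 9): e=[26,12,30] → X
    (8,4)@(17, 9): e=[22,-16,62] → .
    (6,5)@(13, 11): e=[38,28,2] → X
    (7,5)@(15, 11): e=[34,0,34] → .  [on edge]
    (6,6)@(13, 13): e=[46,16,6] → X
  covered (8 px):
    . . . . . . . . . .
    . . . . . . . X . .
    . . . . . . . X X .
    . . . . . . . X . .
    . . . . . . . X . .
    . . . . . . X . . .
    . . . . . . X . . .
    . . . . . . X . . .
    . . . . . . . . . .
    . . . . . . . . . .

Result: 8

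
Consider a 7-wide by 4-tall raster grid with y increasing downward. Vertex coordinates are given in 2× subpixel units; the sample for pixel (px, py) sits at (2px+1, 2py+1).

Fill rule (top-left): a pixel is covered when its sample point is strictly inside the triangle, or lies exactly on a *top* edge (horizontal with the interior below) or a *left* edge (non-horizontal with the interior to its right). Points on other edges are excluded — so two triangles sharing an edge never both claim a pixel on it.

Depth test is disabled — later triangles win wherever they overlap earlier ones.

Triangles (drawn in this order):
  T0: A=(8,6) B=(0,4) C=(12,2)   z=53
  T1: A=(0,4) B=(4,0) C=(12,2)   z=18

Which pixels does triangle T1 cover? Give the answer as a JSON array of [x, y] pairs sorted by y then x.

T0:
  2·area = 40
  edge (8, 6)→(0, 4): d=(-8,-2) top-left  bias=+0
  edge (0, 4)→(12, 2): d=(12,-2) top-left  bias=+0
  edge (12, 2)→(8, 6): d=(-4,4) right/bottom  bias=-1
    (6,0)@(13, 1): e=[50,-10,0] → .  [on edge]
    (3,1)@(7, 3): e=[22,2,16] → X
    (4,1)@(9, 3): e=[26,6,8] → X
    (5,1)@(11, 3): e=[30,10,0] → .  [on edge]
    (2,2)@(5, 5): e=[2,22,16] → X
    (4,2)@(9, 5): e=[10,30,0] → .  [on edge]
    (2,3)@(5, 7): e=[-14,46,8] → .
    (3,3)@(7, 7): e=[-10,50,0] → .  [on edge]
  covered (4 px):
    . . . . . . .
    . . . X X . .
    . . X X . . .
    . . . . . . .
T1:
  2·area = 40
  edge (0, 4)→(4, 0): d=(4,-4) top-left  bias=+0
  edge (4, 0)→(12, 2): d=(8,2) right/bottom  bias=-1
  edge (12, 2)→(0, 4): d=(-12,2) right/bottom  bias=-1
    (1,0)@(3, 1): e=[0,10,30] → X  [on edge]
    (2,0)@(5, 1): e=[8,6,26] → X
    (3,0)@(7, 1): e=[16,2,22] → X
    (4,0)@(9, 1): e=[24,-2,18] → .
    (0,1)@(1, 3): e=[0,30,10] → X  [on edge]
    (3,1)@(7, 3): e=[24,18,-2] → .
    (0,2)@(1, 5): e=[8,46,-14] → .
    (1,2)@(3, 5): e=[16,42,-18] → .
    (2,2)@(5, 5): e=[24,38,-22] → .
  covered (6 px):
    . X X X . . .
    X X X . . . .
    . . . . . . .
    . . . . . . .

Final: [[1,0],[2,0],[3,0],[0,1],[1,1],[2,1]]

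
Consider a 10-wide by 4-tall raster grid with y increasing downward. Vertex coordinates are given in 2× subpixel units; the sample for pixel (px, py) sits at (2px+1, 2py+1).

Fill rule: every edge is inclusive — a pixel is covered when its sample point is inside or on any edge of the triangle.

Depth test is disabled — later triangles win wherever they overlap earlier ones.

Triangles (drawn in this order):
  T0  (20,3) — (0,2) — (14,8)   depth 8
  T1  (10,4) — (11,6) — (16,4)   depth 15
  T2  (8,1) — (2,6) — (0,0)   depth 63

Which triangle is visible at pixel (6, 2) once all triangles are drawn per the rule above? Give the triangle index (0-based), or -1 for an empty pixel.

T0:
  2·area = 106  (B↔C swapped to make it positive)
  edge (20, 3)→(14, 8): d=(-6,5) inclusive
  edge (14, 8)→(0, 2): d=(-14,-6) inclusive
  edge (0, 2)→(20, 3): d=(20,1) inclusive
    (1,1)@(3, 3): e=[85,4,17] → #
    (2,1)@(5, 3): e=[75,16,15] → #
    (3,1)@(7, 3): e=[65,28,13] → #
    (4,1)@(9, 3): e=[55,40,11] → #
    (5,1)@(11, 3): e=[45,52,9] → #
    (6,1)@(13, 3): e=[35,64,7] → #
    (7,1)@(15, 3): e=[25,76,5] → #
    (8,1)@(17, 3): e=[15,88,3] → #
    (9,1)@(19, 3): e=[5,100,1] → #
    (1,2)@(3, 5): e=[73,-24,57] → ·
    (2,2)@(5, 5): e=[63,-12,55] → ·
    (3,2)@(7, 5): e=[53,0,53] → #  [on edge]
  covered (17 px):
    · · · · · · · · · ·
    · # # # # # # # # #
    · · · # # # # # # ·
    · · · · · · # # · ·
T1:
  2·area = 12  (B↔C swapped to make it positive)
  edge (10, 4)→(16, 4): d=(6,0) inclusive
  edge (16, 4)→(11, 6): d=(-5,2) inclusive
  edge (11, 6)→(10, 4): d=(-1,-2) inclusive
    (5,2)@(11, 5): e=[6,5,1] → #
    (6,2)@(13, 5): e=[6,1,5] → #
    (7,2)@(15, 5): e=[6,-3,9] → ·
    (5,3)@(11, 7): e=[18,-5,-1] → ·
    (6,3)@(13, 7): e=[18,-9,3] → ·
  covered (2 px):
    · · · · · · · · · ·
    · · · · · · · · · ·
    · · · · · # # · · ·
    · · · · · · · · · ·
T2:
  2·area = 46
  edge (8, 1)→(2, 6): d=(-6,5) inclusive
  edge (2, 6)→(0, 0): d=(-2,-6) inclusive
  edge (0, 0)→(8, 1): d=(8,1) inclusive
    (0,0)@(1, 1): e=[35,4,7] → #
    (1,0)@(3, 1): e=[25,16,5] → #
    (2,0)@(5, 1): e=[15,28,3] → #
    (3,0)@(7, 1): e=[5,40,1] → #
    (4,0)@(9, 1): e=[-5,52,-1] → ·
    (0,1)@(1, 3): e=[23,0,23] → #  [on edge]
    (3,1)@(7, 3): e=[-7,36,17] → ·
    (0,2)@(1, 5): e=[11,-4,39] → ·
    (1,2)@(3, 5): e=[1,8,37] → #
    (2,2)@(5, 5): e=[-9,20,35] → ·
    (1,3)@(3, 7): e=[-11,4,53] → ·
  covered (8 px):
    # # # # · · · · · ·
    # # # · · · · · · ·
    · # · · · · · · · ·
    · · · · · · · · · ·

Z-buffer (winner per pixel, '.' = empty):
  2 2 2 2 . . . . . .
  2 2 2 0 0 0 0 0 0 0
  . 2 . 0 0 1 1 0 0 .
  . . . . . . 0 0 . .

Final: 1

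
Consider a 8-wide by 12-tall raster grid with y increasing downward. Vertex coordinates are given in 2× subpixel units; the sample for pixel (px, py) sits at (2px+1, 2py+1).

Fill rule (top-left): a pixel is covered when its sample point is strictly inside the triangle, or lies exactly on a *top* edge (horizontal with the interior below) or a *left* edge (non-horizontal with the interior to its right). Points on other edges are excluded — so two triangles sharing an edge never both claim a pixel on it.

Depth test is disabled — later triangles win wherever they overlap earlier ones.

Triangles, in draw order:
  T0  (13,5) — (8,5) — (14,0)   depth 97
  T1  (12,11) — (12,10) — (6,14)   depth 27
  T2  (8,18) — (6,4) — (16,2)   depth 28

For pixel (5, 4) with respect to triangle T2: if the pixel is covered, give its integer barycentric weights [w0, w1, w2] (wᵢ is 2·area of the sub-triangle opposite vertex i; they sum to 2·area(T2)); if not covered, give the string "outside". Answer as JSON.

T0:
  2·area = 25
  edge (13, 5)→(8, 5): d=(-5,0) right/bottom  bias=-1
  edge (8, 5)→(14, 0): d=(6,-5) top-left  bias=+0
  edge (14, 0)→(13, 5): d=(-1,5) right/bottom  bias=-1
    (6,0)@(13, 1): e=[20,1,4] → █
    (7,0)@(15, 1): e=[20,11,-6] → ·
    (5,1)@(11, 3): e=[10,3,12] → █
    (7,1)@(15, 3): e=[10,23,-8] → ·
    (0,2)@(1, 5): e=[0,-35,60] → ·  [on edge]
    (1,2)@(3, 5): e=[0,-25,50] → ·  [on edge]
    (2,2)@(5, 5): e=[0,-15,40] → ·  [on edge]
    (3,2)@(7, 5): e=[0,-5,30] → ·  [on edge]
    (4,2)@(9, 5): e=[0,5,20] → ·  [on edge]
    (5,2)@(11, 5): e=[0,15,10] → ·  [on edge]
    (6,2)@(13, 5): e=[0,25,0] → ·  [on edge]
    (7,2)@(15, 5): e=[0,35,-10] → ·  [on edge]
    (5,7)@(11, 15): e=[-50,75,0] → ·  [on edge]
  covered (3 px):
    · · · · · · █ ·
    · · · · · █ █ ·
    · · · · · · · ·
    · · · · · · · ·
    · · · · · · · ·
    · · · · · · · ·
    · · · · · · · ·
    · · · · · · · ·
    · · · · · · · ·
    · · · · · · · ·
    · · · · · · · ·
    · · · · · · · ·
T1:
  2·area = 6  (B↔C swapped to make it positive)
  edge (12, 11)→(6, 14): d=(-6,3) right/bottom  bias=-1
  edge (6, 14)→(12, 10): d=(6,-4) top-left  bias=+0
  edge (12, 10)→(12, 11): d=(0,1) right/bottom  bias=-1
    (5,5)@(11, 11): e=[3,2,1] → █
    (6,5)@(13, 11): e=[-3,10,-1] → ·
    (5,6)@(11, 13): e=[-9,14,1] → ·
  covered (1 px):
    · · · · · · · ·
    · · · · · · · ·
    · · · · · · · ·
    · · · · · · · ·
    · · · · · · · ·
    · · · · · █ · ·
    · · · · · · · ·
    · · · · · · · ·
    · · · · · · · ·
    · · · · · · · ·
    · · · · · · · ·
    · · · · · · · ·
T2:
  2·area = 144
  edge (8, 18)→(6, 4): d=(-2,-14) top-left  bias=+0
  edge (6, 4)→(16, 2): d=(10,-2) top-left  bias=+0
  edge (16, 2)→(8, 18): d=(-8,16) right/bottom  bias=-1
    (5,1)@(11, 3): e=[72,0,72] → █  [on edge]
    (6,1)@(13, 3): e=[100,4,40] → █
    (7,1)@(15, 3): e=[128,8,8] → █
    (0,2)@(1, 5): e=[-72,0,216] → ·  [on edge]
    (3,2)@(7, 5): e=[12,12,120] → █
    (4,2)@(9, 5): e=[40,16,88] → █
    (7,2)@(15, 5): e=[124,28,-8] → ·
    (3,3)@(7, 7): e=[8,32,104] → █
    (7,3)@(15, 7): e=[120,48,-24] → ·
    (3,4)@(7, 9): e=[4,52,88] → █
    (6,4)@(13, 9): e=[88,64,-8] → ·
    (3,5)@(7, 11): e=[0,72,72] → █  [on edge]
  covered (19 px):
    · · · · · · · ·
    · · · · · █ █ █
    · · · █ █ █ █ ·
    · · · █ █ █ █ ·
    · · · █ █ █ · ·
    · · · █ █ █ · ·
    · · · · █ · · ·
    · · · · █ · · ·
    · · · · · · · ·
    · · · · · · · ·
    · · · · · · · ·
    · · · · · · · ·

Final: [60,24,60]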